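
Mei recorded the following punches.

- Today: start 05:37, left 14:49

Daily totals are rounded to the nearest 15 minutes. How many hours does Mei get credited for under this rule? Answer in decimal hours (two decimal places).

Today: 05:37–14:49 = 9 h 12 min → rounds to 9 h 15 min

9.25 hours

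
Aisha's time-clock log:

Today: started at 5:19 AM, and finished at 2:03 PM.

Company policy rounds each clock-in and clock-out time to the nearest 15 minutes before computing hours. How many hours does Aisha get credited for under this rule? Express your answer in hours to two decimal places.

8.75 hours

Today: in 5:19 AM→5:15 AM, out 2:03 PM→2:00 PM; 8 h 45 min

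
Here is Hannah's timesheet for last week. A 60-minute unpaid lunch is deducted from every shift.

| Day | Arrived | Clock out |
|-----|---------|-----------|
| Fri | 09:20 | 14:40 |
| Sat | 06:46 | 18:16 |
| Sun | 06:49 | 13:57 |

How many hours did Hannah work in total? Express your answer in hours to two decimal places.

Fri: 09:20–14:40 = 5 h 20 min; less 60 min break → 4 h 20 min
Sat: 06:46–18:16 = 11 h 30 min; less 60 min break → 10 h 30 min
Sun: 06:49–13:57 = 7 h 8 min; less 60 min break → 6 h 8 min
Total: 4 h 20 min + 10 h 30 min + 6 h 8 min = 20 h 58 min.

20.97 hours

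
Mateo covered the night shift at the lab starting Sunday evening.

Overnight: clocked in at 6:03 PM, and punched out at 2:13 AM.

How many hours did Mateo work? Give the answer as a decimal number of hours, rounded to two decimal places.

8.17 hours

Overnight: 6:03 PM → midnight = 5 h 57 min; midnight → 2:13 AM = 2 h 13 min; span 8 h 10 min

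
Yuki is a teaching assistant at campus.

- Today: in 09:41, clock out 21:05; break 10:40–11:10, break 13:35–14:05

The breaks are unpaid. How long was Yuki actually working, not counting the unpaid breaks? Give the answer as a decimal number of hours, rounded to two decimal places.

10.40 hours

Today: 09:41–21:05 = 11 h 24 min; less 60 min break → 10 h 24 min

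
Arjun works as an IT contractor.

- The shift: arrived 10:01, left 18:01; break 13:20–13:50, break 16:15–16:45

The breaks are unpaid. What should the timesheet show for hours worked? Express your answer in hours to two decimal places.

The shift: 10:01–18:01 = 8 h 0 min; less 60 min break → 7 h 0 min

7.00 hours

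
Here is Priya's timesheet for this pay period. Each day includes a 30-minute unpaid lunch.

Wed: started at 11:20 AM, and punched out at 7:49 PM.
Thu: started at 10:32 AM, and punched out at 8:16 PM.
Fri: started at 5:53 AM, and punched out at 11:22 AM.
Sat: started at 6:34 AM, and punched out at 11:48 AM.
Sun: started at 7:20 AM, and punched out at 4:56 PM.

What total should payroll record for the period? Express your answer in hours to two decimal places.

Wed: 11:20 AM–7:49 PM = 8 h 29 min; less 30 min break → 7 h 59 min
Thu: 10:32 AM–8:16 PM = 9 h 44 min; less 30 min break → 9 h 14 min
Fri: 5:53 AM–11:22 AM = 5 h 29 min; less 30 min break → 4 h 59 min
Sat: 6:34 AM–11:48 AM = 5 h 14 min; less 30 min break → 4 h 44 min
Sun: 7:20 AM–4:56 PM = 9 h 36 min; less 30 min break → 9 h 6 min
Total: 7 h 59 min + 9 h 14 min + 4 h 59 min + 4 h 44 min + 9 h 6 min = 36 h 2 min.

36.03 hours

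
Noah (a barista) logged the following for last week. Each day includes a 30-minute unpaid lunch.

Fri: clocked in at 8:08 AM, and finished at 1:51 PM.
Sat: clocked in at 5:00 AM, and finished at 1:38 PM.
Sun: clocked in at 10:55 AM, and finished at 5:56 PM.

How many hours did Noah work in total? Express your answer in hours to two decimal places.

Fri: 8:08 AM–1:51 PM = 5 h 43 min; less 30 min break → 5 h 13 min
Sat: 5:00 AM–1:38 PM = 8 h 38 min; less 30 min break → 8 h 8 min
Sun: 10:55 AM–5:56 PM = 7 h 1 min; less 30 min break → 6 h 31 min
Total: 5 h 13 min + 8 h 8 min + 6 h 31 min = 19 h 52 min.

19.87 hours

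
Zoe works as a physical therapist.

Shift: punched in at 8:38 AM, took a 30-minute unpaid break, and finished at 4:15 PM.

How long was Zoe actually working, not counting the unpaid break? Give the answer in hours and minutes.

7 h 7 min

Shift: 8:38 AM–4:15 PM = 7 h 37 min; less 30 min break → 7 h 7 min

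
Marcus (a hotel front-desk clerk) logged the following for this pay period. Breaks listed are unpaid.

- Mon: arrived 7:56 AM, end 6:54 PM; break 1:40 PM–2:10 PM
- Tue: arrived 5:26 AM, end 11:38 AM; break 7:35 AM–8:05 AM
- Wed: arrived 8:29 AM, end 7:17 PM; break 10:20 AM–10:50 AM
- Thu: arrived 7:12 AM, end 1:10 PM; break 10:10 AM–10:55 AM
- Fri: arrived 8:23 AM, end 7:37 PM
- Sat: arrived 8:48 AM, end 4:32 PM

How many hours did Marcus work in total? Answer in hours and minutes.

Mon: 7:56 AM–6:54 PM = 10 h 58 min; less 30 min break → 10 h 28 min
Tue: 5:26 AM–11:38 AM = 6 h 12 min; less 30 min break → 5 h 42 min
Wed: 8:29 AM–7:17 PM = 10 h 48 min; less 30 min break → 10 h 18 min
Thu: 7:12 AM–1:10 PM = 5 h 58 min; less 45 min break → 5 h 13 min
Fri: 8:23 AM–7:37 PM = 11 h 14 min
Sat: 8:48 AM–4:32 PM = 7 h 44 min
Total: 10 h 28 min + 5 h 42 min + 10 h 18 min + 5 h 13 min + 11 h 14 min + 7 h 44 min = 50 h 39 min.

50 h 39 min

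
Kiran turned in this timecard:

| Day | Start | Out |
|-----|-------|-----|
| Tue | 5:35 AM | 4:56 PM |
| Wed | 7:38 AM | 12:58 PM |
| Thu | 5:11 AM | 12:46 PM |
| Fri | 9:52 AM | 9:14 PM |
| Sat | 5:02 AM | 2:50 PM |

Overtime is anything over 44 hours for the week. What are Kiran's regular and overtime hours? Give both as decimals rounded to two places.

Tue: 5:35 AM–4:56 PM = 11 h 21 min
Wed: 7:38 AM–12:58 PM = 5 h 20 min
Thu: 5:11 AM–12:46 PM = 7 h 35 min
Fri: 9:52 AM–9:14 PM = 11 h 22 min
Sat: 5:02 AM–2:50 PM = 9 h 48 min
Total worked: 45 h 26 min = 45.43 h.
Threshold 44 h → overtime 1 h 26 min, regular 44 h 0 min.

Regular 44.00 hours, overtime 1.43 hours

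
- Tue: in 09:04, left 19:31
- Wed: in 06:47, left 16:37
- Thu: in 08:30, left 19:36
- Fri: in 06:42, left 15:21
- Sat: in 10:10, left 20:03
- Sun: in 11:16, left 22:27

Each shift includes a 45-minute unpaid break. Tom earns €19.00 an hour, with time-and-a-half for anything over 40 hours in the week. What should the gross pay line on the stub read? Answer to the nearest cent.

€1233.10

Tue: 09:04–19:31 = 10 h 27 min; less 45 min break → 9 h 42 min
Wed: 06:47–16:37 = 9 h 50 min; less 45 min break → 9 h 5 min
Thu: 08:30–19:36 = 11 h 6 min; less 45 min break → 10 h 21 min
Fri: 06:42–15:21 = 8 h 39 min; less 45 min break → 7 h 54 min
Sat: 10:10–20:03 = 9 h 53 min; less 45 min break → 9 h 8 min
Sun: 11:16–22:27 = 11 h 11 min; less 45 min break → 10 h 26 min
Total worked: 56 h 36 min = 3396 min.
Regular 40 h 0 min = 2400 min at €19.00/h; overtime 16 h 36 min = 996 min at €28.50/h.
Pay = (2400 × €19.00 + 996 × €28.50) ÷ 60 = €1233.10.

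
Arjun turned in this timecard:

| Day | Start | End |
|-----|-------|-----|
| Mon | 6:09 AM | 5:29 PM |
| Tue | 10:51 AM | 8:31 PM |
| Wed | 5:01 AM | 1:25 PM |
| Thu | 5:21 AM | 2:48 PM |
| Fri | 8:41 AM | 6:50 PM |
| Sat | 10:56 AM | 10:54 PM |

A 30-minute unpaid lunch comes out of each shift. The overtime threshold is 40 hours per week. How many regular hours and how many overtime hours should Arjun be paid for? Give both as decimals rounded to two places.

Regular 40.00 hours, overtime 17.97 hours

Mon: 6:09 AM–5:29 PM = 11 h 20 min; less 30 min break → 10 h 50 min
Tue: 10:51 AM–8:31 PM = 9 h 40 min; less 30 min break → 9 h 10 min
Wed: 5:01 AM–1:25 PM = 8 h 24 min; less 30 min break → 7 h 54 min
Thu: 5:21 AM–2:48 PM = 9 h 27 min; less 30 min break → 8 h 57 min
Fri: 8:41 AM–6:50 PM = 10 h 9 min; less 30 min break → 9 h 39 min
Sat: 10:56 AM–10:54 PM = 11 h 58 min; less 30 min break → 11 h 28 min
Total worked: 57 h 58 min = 57.97 h.
Threshold 40 h → overtime 17 h 58 min, regular 40 h 0 min.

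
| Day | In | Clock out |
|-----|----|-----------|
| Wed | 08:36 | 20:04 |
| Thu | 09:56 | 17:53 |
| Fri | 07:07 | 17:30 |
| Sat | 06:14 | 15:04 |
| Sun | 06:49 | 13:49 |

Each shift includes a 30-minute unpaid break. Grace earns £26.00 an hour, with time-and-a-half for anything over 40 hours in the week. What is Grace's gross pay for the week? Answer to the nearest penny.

Wed: 08:36–20:04 = 11 h 28 min; less 30 min break → 10 h 58 min
Thu: 09:56–17:53 = 7 h 57 min; less 30 min break → 7 h 27 min
Fri: 07:07–17:30 = 10 h 23 min; less 30 min break → 9 h 53 min
Sat: 06:14–15:04 = 8 h 50 min; less 30 min break → 8 h 20 min
Sun: 06:49–13:49 = 7 h 0 min; less 30 min break → 6 h 30 min
Total worked: 43 h 8 min = 2588 min.
Regular 40 h 0 min = 2400 min at £26.00/h; overtime 3 h 8 min = 188 min at £39.00/h.
Pay = (2400 × £26.00 + 188 × £39.00) ÷ 60 = £1162.20.

£1162.20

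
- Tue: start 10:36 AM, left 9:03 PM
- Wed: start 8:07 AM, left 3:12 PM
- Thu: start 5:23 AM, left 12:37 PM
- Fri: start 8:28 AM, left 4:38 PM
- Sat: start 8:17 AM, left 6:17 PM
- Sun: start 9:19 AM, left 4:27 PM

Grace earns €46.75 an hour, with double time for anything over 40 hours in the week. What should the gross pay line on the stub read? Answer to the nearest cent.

Tue: 10:36 AM–9:03 PM = 10 h 27 min
Wed: 8:07 AM–3:12 PM = 7 h 5 min
Thu: 5:23 AM–12:37 PM = 7 h 14 min
Fri: 8:28 AM–4:38 PM = 8 h 10 min
Sat: 8:17 AM–6:17 PM = 10 h 0 min
Sun: 9:19 AM–4:27 PM = 7 h 8 min
Total worked: 50 h 4 min = 3004 min.
Regular 40 h 0 min = 2400 min at €46.75/h; overtime 10 h 4 min = 604 min at €93.50/h.
Pay = (2400 × €46.75 + 604 × €93.50) ÷ 60 = €2811.23.

€2811.23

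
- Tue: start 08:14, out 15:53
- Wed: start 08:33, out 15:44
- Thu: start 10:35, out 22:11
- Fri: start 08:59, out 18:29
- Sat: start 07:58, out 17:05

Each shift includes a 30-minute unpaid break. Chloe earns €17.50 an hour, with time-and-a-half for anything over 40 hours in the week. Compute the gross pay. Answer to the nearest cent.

€766.94

Tue: 08:14–15:53 = 7 h 39 min; less 30 min break → 7 h 9 min
Wed: 08:33–15:44 = 7 h 11 min; less 30 min break → 6 h 41 min
Thu: 10:35–22:11 = 11 h 36 min; less 30 min break → 11 h 6 min
Fri: 08:59–18:29 = 9 h 30 min; less 30 min break → 9 h 0 min
Sat: 07:58–17:05 = 9 h 7 min; less 30 min break → 8 h 37 min
Total worked: 42 h 33 min = 2553 min.
Regular 40 h 0 min = 2400 min at €17.50/h; overtime 2 h 33 min = 153 min at €26.25/h.
Pay = (2400 × €17.50 + 153 × €26.25) ÷ 60 = €766.94.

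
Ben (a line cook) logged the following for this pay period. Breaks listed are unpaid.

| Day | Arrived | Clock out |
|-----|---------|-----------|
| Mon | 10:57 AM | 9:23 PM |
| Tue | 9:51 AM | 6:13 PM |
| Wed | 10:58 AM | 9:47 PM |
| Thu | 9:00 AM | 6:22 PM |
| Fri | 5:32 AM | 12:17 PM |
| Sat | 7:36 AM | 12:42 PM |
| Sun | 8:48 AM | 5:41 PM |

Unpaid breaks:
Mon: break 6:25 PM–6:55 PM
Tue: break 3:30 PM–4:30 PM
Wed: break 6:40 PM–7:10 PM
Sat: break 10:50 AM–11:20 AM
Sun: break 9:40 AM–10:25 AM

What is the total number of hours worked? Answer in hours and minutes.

Mon: 10:57 AM–9:23 PM = 10 h 26 min; less 30 min break → 9 h 56 min
Tue: 9:51 AM–6:13 PM = 8 h 22 min; less 60 min break → 7 h 22 min
Wed: 10:58 AM–9:47 PM = 10 h 49 min; less 30 min break → 10 h 19 min
Thu: 9:00 AM–6:22 PM = 9 h 22 min
Fri: 5:32 AM–12:17 PM = 6 h 45 min
Sat: 7:36 AM–12:42 PM = 5 h 6 min; less 30 min break → 4 h 36 min
Sun: 8:48 AM–5:41 PM = 8 h 53 min; less 45 min break → 8 h 8 min
Total: 9 h 56 min + 7 h 22 min + 10 h 19 min + 9 h 22 min + 6 h 45 min + 4 h 36 min + 8 h 8 min = 56 h 28 min.

56 h 28 min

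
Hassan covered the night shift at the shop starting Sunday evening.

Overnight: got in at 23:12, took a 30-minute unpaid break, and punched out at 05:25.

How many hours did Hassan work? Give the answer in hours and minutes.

5 h 43 min

Overnight: 23:12 → midnight = 0 h 48 min; midnight → 05:25 = 5 h 25 min; span 6 h 13 min; less 30 min break → 5 h 43 min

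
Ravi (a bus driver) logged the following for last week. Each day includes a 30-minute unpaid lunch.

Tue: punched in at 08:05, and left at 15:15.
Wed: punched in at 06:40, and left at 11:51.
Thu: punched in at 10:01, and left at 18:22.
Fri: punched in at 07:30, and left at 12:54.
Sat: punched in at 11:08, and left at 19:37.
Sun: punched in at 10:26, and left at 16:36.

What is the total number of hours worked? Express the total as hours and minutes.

Tue: 08:05–15:15 = 7 h 10 min; less 30 min break → 6 h 40 min
Wed: 06:40–11:51 = 5 h 11 min; less 30 min break → 4 h 41 min
Thu: 10:01–18:22 = 8 h 21 min; less 30 min break → 7 h 51 min
Fri: 07:30–12:54 = 5 h 24 min; less 30 min break → 4 h 54 min
Sat: 11:08–19:37 = 8 h 29 min; less 30 min break → 7 h 59 min
Sun: 10:26–16:36 = 6 h 10 min; less 30 min break → 5 h 40 min
Total: 6 h 40 min + 4 h 41 min + 7 h 51 min + 4 h 54 min + 7 h 59 min + 5 h 40 min = 37 h 45 min.

37 h 45 min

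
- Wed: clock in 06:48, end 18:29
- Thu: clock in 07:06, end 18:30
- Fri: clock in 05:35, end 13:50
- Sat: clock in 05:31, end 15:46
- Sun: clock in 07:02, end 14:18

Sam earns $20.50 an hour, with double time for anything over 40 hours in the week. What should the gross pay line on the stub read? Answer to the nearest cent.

$1182.85

Wed: 06:48–18:29 = 11 h 41 min
Thu: 07:06–18:30 = 11 h 24 min
Fri: 05:35–13:50 = 8 h 15 min
Sat: 05:31–15:46 = 10 h 15 min
Sun: 07:02–14:18 = 7 h 16 min
Total worked: 48 h 51 min = 2931 min.
Regular 40 h 0 min = 2400 min at $20.50/h; overtime 8 h 51 min = 531 min at $41.00/h.
Pay = (2400 × $20.50 + 531 × $41.00) ÷ 60 = $1182.85.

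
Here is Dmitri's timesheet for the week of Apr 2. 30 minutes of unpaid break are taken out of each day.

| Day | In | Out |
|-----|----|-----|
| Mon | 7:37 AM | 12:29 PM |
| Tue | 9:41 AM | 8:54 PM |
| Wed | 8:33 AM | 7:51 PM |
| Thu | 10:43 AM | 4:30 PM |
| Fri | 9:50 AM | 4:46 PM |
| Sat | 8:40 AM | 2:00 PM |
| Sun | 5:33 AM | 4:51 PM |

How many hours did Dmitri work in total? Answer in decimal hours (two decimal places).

Mon: 7:37 AM–12:29 PM = 4 h 52 min; less 30 min break → 4 h 22 min
Tue: 9:41 AM–8:54 PM = 11 h 13 min; less 30 min break → 10 h 43 min
Wed: 8:33 AM–7:51 PM = 11 h 18 min; less 30 min break → 10 h 48 min
Thu: 10:43 AM–4:30 PM = 5 h 47 min; less 30 min break → 5 h 17 min
Fri: 9:50 AM–4:46 PM = 6 h 56 min; less 30 min break → 6 h 26 min
Sat: 8:40 AM–2:00 PM = 5 h 20 min; less 30 min break → 4 h 50 min
Sun: 5:33 AM–4:51 PM = 11 h 18 min; less 30 min break → 10 h 48 min
Total: 4 h 22 min + 10 h 43 min + 10 h 48 min + 5 h 17 min + 6 h 26 min + 4 h 50 min + 10 h 48 min = 53 h 14 min.

53.23 hours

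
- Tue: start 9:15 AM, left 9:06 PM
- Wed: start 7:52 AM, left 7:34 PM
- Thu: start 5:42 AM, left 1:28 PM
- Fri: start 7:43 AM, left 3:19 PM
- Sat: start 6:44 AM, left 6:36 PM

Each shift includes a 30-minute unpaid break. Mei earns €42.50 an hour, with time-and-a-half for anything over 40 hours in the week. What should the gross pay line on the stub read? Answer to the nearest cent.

€2228.06

Tue: 9:15 AM–9:06 PM = 11 h 51 min; less 30 min break → 11 h 21 min
Wed: 7:52 AM–7:34 PM = 11 h 42 min; less 30 min break → 11 h 12 min
Thu: 5:42 AM–1:28 PM = 7 h 46 min; less 30 min break → 7 h 16 min
Fri: 7:43 AM–3:19 PM = 7 h 36 min; less 30 min break → 7 h 6 min
Sat: 6:44 AM–6:36 PM = 11 h 52 min; less 30 min break → 11 h 22 min
Total worked: 48 h 17 min = 2897 min.
Regular 40 h 0 min = 2400 min at €42.50/h; overtime 8 h 17 min = 497 min at €63.75/h.
Pay = (2400 × €42.50 + 497 × €63.75) ÷ 60 = €2228.06.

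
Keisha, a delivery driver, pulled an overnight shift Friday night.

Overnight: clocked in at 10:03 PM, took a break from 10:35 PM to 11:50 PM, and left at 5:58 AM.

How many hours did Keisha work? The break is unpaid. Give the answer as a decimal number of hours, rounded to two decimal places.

6.67 hours

Overnight: 10:03 PM → midnight = 1 h 57 min; midnight → 5:58 AM = 5 h 58 min; span 7 h 55 min; less 75 min break → 6 h 40 min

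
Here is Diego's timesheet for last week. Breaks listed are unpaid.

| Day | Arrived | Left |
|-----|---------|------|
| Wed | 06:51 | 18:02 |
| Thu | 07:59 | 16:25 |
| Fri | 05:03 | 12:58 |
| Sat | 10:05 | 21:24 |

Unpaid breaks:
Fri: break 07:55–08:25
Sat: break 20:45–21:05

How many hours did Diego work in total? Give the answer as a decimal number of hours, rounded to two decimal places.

Wed: 06:51–18:02 = 11 h 11 min
Thu: 07:59–16:25 = 8 h 26 min
Fri: 05:03–12:58 = 7 h 55 min; less 30 min break → 7 h 25 min
Sat: 10:05–21:24 = 11 h 19 min; less 20 min break → 10 h 59 min
Total: 11 h 11 min + 8 h 26 min + 7 h 25 min + 10 h 59 min = 38 h 1 min.

38.02 hours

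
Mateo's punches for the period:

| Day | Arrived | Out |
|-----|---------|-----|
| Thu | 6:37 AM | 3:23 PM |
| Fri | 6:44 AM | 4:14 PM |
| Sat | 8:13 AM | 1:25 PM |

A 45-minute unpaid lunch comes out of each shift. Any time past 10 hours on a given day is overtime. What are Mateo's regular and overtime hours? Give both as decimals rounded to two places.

Thu: 6:37 AM–3:23 PM = 8 h 46 min; less 45 min break → 8 h 1 min
Fri: 6:44 AM–4:14 PM = 9 h 30 min; less 45 min break → 8 h 45 min
Sat: 8:13 AM–1:25 PM = 5 h 12 min; less 45 min break → 4 h 27 min
Thu reg 8 h 1 min / OT 0 h 0 min; Fri reg 8 h 45 min / OT 0 h 0 min; Sat reg 4 h 27 min / OT 0 h 0 min.
Totals: regular 21 h 13 min, overtime 0 h 0 min.

Regular 21.22 hours, overtime 0.00 hours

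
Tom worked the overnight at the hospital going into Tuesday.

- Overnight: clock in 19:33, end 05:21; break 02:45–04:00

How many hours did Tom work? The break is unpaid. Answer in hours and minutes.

Overnight: 19:33 → midnight = 4 h 27 min; midnight → 05:21 = 5 h 21 min; span 9 h 48 min; less 75 min break → 8 h 33 min

8 h 33 min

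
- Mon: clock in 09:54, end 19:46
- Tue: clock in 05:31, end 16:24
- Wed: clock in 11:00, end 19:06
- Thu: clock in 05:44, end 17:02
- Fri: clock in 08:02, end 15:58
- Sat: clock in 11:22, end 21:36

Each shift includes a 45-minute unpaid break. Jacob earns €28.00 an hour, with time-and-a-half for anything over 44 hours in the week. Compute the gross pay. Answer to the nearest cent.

Mon: 09:54–19:46 = 9 h 52 min; less 45 min break → 9 h 7 min
Tue: 05:31–16:24 = 10 h 53 min; less 45 min break → 10 h 8 min
Wed: 11:00–19:06 = 8 h 6 min; less 45 min break → 7 h 21 min
Thu: 05:44–17:02 = 11 h 18 min; less 45 min break → 10 h 33 min
Fri: 08:02–15:58 = 7 h 56 min; less 45 min break → 7 h 11 min
Sat: 11:22–21:36 = 10 h 14 min; less 45 min break → 9 h 29 min
Total worked: 53 h 49 min = 3229 min.
Regular 44 h 0 min = 2640 min at €28.00/h; overtime 9 h 49 min = 589 min at €42.00/h.
Pay = (2640 × €28.00 + 589 × €42.00) ÷ 60 = €1644.30.

€1644.30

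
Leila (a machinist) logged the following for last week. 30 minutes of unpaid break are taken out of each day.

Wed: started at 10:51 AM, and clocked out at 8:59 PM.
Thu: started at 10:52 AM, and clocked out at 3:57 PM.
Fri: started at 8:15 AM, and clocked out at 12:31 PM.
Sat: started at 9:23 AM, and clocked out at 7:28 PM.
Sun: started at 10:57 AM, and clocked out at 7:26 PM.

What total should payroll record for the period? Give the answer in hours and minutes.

Wed: 10:51 AM–8:59 PM = 10 h 8 min; less 30 min break → 9 h 38 min
Thu: 10:52 AM–3:57 PM = 5 h 5 min; less 30 min break → 4 h 35 min
Fri: 8:15 AM–12:31 PM = 4 h 16 min; less 30 min break → 3 h 46 min
Sat: 9:23 AM–7:28 PM = 10 h 5 min; less 30 min break → 9 h 35 min
Sun: 10:57 AM–7:26 PM = 8 h 29 min; less 30 min break → 7 h 59 min
Total: 9 h 38 min + 4 h 35 min + 3 h 46 min + 9 h 35 min + 7 h 59 min = 35 h 33 min.

35 h 33 min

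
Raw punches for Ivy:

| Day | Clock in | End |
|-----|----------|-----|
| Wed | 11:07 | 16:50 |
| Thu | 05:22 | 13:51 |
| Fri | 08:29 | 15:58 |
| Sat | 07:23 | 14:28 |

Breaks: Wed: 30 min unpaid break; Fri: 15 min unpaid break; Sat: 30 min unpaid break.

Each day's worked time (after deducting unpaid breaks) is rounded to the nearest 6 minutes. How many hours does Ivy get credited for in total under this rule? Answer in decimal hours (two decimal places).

Wed: 11:07–16:50 = 5 h 43 min − 30 min = 5 h 13 min → rounds to 5 h 12 min
Thu: 05:22–13:51 = 8 h 29 min → rounds to 8 h 30 min
Fri: 08:29–15:58 = 7 h 29 min − 15 min = 7 h 14 min → rounds to 7 h 12 min
Sat: 07:23–14:28 = 7 h 5 min − 30 min = 6 h 35 min → rounds to 6 h 36 min
Total credited: 27 h 30 min.

27.50 hours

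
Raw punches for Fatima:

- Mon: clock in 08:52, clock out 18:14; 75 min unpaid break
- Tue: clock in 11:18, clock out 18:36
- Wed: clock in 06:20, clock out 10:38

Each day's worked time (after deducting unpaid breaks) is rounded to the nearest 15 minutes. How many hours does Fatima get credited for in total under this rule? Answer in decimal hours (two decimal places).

19.50 hours

Mon: 08:52–18:14 = 9 h 22 min − 75 min = 8 h 7 min → rounds to 8 h 0 min
Tue: 11:18–18:36 = 7 h 18 min → rounds to 7 h 15 min
Wed: 06:20–10:38 = 4 h 18 min → rounds to 4 h 15 min
Total credited: 19 h 30 min.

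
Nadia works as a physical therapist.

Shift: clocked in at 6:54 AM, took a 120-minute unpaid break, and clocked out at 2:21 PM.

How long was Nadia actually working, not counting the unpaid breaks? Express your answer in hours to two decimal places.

5.45 hours

Shift: 6:54 AM–2:21 PM = 7 h 27 min; less 120 min break → 5 h 27 min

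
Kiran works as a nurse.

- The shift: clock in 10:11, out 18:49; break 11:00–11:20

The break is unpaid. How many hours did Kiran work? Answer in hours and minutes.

8 h 18 min

The shift: 10:11–18:49 = 8 h 38 min; less 20 min break → 8 h 18 min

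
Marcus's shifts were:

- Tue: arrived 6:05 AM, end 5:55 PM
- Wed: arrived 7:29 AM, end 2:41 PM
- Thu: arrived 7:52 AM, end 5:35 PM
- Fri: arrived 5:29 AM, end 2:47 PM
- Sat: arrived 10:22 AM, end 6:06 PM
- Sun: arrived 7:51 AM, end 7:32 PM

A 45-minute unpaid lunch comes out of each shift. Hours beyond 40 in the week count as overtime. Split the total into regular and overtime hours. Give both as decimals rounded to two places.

Tue: 6:05 AM–5:55 PM = 11 h 50 min; less 45 min break → 11 h 5 min
Wed: 7:29 AM–2:41 PM = 7 h 12 min; less 45 min break → 6 h 27 min
Thu: 7:52 AM–5:35 PM = 9 h 43 min; less 45 min break → 8 h 58 min
Fri: 5:29 AM–2:47 PM = 9 h 18 min; less 45 min break → 8 h 33 min
Sat: 10:22 AM–6:06 PM = 7 h 44 min; less 45 min break → 6 h 59 min
Sun: 7:51 AM–7:32 PM = 11 h 41 min; less 45 min break → 10 h 56 min
Total worked: 52 h 58 min = 52.97 h.
Threshold 40 h → overtime 12 h 58 min, regular 40 h 0 min.

Regular 40.00 hours, overtime 12.97 hours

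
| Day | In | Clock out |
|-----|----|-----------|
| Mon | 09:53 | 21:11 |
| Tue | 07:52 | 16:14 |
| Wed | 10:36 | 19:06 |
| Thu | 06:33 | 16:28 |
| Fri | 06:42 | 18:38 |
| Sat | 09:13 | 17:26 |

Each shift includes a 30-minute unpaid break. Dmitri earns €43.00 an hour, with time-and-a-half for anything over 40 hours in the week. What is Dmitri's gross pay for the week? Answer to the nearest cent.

€2702.55

Mon: 09:53–21:11 = 11 h 18 min; less 30 min break → 10 h 48 min
Tue: 07:52–16:14 = 8 h 22 min; less 30 min break → 7 h 52 min
Wed: 10:36–19:06 = 8 h 30 min; less 30 min break → 8 h 0 min
Thu: 06:33–16:28 = 9 h 55 min; less 30 min break → 9 h 25 min
Fri: 06:42–18:38 = 11 h 56 min; less 30 min break → 11 h 26 min
Sat: 09:13–17:26 = 8 h 13 min; less 30 min break → 7 h 43 min
Total worked: 55 h 14 min = 3314 min.
Regular 40 h 0 min = 2400 min at €43.00/h; overtime 15 h 14 min = 914 min at €64.50/h.
Pay = (2400 × €43.00 + 914 × €64.50) ÷ 60 = €2702.55.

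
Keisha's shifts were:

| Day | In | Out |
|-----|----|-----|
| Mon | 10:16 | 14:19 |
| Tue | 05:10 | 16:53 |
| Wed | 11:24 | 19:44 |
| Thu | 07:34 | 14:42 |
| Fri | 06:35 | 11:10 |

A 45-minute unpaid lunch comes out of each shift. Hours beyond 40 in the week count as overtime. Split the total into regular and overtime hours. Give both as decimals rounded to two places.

Mon: 10:16–14:19 = 4 h 3 min; less 45 min break → 3 h 18 min
Tue: 05:10–16:53 = 11 h 43 min; less 45 min break → 10 h 58 min
Wed: 11:24–19:44 = 8 h 20 min; less 45 min break → 7 h 35 min
Thu: 07:34–14:42 = 7 h 8 min; less 45 min break → 6 h 23 min
Fri: 06:35–11:10 = 4 h 35 min; less 45 min break → 3 h 50 min
Total worked: 32 h 4 min = 32.07 h.
Threshold 40 h → overtime 0 h 0 min, regular 32 h 4 min.

Regular 32.07 hours, overtime 0.00 hours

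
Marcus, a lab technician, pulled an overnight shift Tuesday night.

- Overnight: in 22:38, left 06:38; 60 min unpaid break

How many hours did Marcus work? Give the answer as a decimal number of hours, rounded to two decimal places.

7.00 hours

Overnight: 22:38 → midnight = 1 h 22 min; midnight → 06:38 = 6 h 38 min; span 8 h 0 min; less 60 min break → 7 h 0 min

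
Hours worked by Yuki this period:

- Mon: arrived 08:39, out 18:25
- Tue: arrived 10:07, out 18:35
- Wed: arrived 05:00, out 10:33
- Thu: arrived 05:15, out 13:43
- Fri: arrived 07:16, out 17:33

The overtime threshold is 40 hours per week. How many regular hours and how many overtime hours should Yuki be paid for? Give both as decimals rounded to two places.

Mon: 08:39–18:25 = 9 h 46 min
Tue: 10:07–18:35 = 8 h 28 min
Wed: 05:00–10:33 = 5 h 33 min
Thu: 05:15–13:43 = 8 h 28 min
Fri: 07:16–17:33 = 10 h 17 min
Total worked: 42 h 32 min = 42.53 h.
Threshold 40 h → overtime 2 h 32 min, regular 40 h 0 min.

Regular 40.00 hours, overtime 2.53 hours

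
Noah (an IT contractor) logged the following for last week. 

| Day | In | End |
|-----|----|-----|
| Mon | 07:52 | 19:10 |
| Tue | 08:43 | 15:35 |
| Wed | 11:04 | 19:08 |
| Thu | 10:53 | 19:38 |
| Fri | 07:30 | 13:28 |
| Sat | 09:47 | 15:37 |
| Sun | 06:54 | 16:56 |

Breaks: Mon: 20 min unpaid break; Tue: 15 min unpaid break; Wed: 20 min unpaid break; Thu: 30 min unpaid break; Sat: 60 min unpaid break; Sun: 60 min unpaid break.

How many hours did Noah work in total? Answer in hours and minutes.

53 h 24 min

Mon: 07:52–19:10 = 11 h 18 min; less 20 min break → 10 h 58 min
Tue: 08:43–15:35 = 6 h 52 min; less 15 min break → 6 h 37 min
Wed: 11:04–19:08 = 8 h 4 min; less 20 min break → 7 h 44 min
Thu: 10:53–19:38 = 8 h 45 min; less 30 min break → 8 h 15 min
Fri: 07:30–13:28 = 5 h 58 min
Sat: 09:47–15:37 = 5 h 50 min; less 60 min break → 4 h 50 min
Sun: 06:54–16:56 = 10 h 2 min; less 60 min break → 9 h 2 min
Total: 10 h 58 min + 6 h 37 min + 7 h 44 min + 8 h 15 min + 5 h 58 min + 4 h 50 min + 9 h 2 min = 53 h 24 min.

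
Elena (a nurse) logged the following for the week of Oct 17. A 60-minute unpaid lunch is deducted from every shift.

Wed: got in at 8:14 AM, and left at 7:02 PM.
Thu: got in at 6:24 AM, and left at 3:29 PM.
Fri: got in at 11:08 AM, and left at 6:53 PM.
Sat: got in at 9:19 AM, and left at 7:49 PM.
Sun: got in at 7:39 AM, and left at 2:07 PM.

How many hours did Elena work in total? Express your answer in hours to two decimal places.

39.60 hours

Wed: 8:14 AM–7:02 PM = 10 h 48 min; less 60 min break → 9 h 48 min
Thu: 6:24 AM–3:29 PM = 9 h 5 min; less 60 min break → 8 h 5 min
Fri: 11:08 AM–6:53 PM = 7 h 45 min; less 60 min break → 6 h 45 min
Sat: 9:19 AM–7:49 PM = 10 h 30 min; less 60 min break → 9 h 30 min
Sun: 7:39 AM–2:07 PM = 6 h 28 min; less 60 min break → 5 h 28 min
Total: 9 h 48 min + 8 h 5 min + 6 h 45 min + 9 h 30 min + 5 h 28 min = 39 h 36 min.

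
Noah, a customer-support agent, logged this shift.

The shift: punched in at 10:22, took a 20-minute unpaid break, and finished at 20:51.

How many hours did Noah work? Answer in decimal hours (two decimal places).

The shift: 10:22–20:51 = 10 h 29 min; less 20 min break → 10 h 9 min

10.15 hours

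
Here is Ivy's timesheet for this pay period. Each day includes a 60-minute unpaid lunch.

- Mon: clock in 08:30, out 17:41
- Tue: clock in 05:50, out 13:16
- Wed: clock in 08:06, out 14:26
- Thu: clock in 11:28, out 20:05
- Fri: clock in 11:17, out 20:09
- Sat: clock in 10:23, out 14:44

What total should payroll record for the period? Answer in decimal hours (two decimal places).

38.78 hours

Mon: 08:30–17:41 = 9 h 11 min; less 60 min break → 8 h 11 min
Tue: 05:50–13:16 = 7 h 26 min; less 60 min break → 6 h 26 min
Wed: 08:06–14:26 = 6 h 20 min; less 60 min break → 5 h 20 min
Thu: 11:28–20:05 = 8 h 37 min; less 60 min break → 7 h 37 min
Fri: 11:17–20:09 = 8 h 52 min; less 60 min break → 7 h 52 min
Sat: 10:23–14:44 = 4 h 21 min; less 60 min break → 3 h 21 min
Total: 8 h 11 min + 6 h 26 min + 5 h 20 min + 7 h 37 min + 7 h 52 min + 3 h 21 min = 38 h 47 min.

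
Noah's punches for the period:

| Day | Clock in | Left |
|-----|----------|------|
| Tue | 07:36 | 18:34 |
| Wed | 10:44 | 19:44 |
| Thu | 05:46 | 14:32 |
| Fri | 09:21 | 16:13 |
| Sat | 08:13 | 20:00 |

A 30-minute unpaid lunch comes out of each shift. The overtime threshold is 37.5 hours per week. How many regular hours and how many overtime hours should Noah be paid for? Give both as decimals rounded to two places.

Tue: 07:36–18:34 = 10 h 58 min; less 30 min break → 10 h 28 min
Wed: 10:44–19:44 = 9 h 0 min; less 30 min break → 8 h 30 min
Thu: 05:46–14:32 = 8 h 46 min; less 30 min break → 8 h 16 min
Fri: 09:21–16:13 = 6 h 52 min; less 30 min break → 6 h 22 min
Sat: 08:13–20:00 = 11 h 47 min; less 30 min break → 11 h 17 min
Total worked: 44 h 53 min = 44.88 h.
Threshold 37.5 h → overtime 7 h 23 min, regular 37 h 30 min.

Regular 37.50 hours, overtime 7.38 hours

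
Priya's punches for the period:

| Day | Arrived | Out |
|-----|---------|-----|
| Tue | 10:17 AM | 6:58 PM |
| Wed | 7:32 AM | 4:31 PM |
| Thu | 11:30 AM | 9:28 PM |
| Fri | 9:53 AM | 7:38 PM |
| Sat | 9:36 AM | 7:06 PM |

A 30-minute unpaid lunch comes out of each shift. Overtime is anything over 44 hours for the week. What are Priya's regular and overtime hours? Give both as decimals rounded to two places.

Tue: 10:17 AM–6:58 PM = 8 h 41 min; less 30 min break → 8 h 11 min
Wed: 7:32 AM–4:31 PM = 8 h 59 min; less 30 min break → 8 h 29 min
Thu: 11:30 AM–9:28 PM = 9 h 58 min; less 30 min break → 9 h 28 min
Fri: 9:53 AM–7:38 PM = 9 h 45 min; less 30 min break → 9 h 15 min
Sat: 9:36 AM–7:06 PM = 9 h 30 min; less 30 min break → 9 h 0 min
Total worked: 44 h 23 min = 44.38 h.
Threshold 44 h → overtime 0 h 23 min, regular 44 h 0 min.

Regular 44.00 hours, overtime 0.38 hours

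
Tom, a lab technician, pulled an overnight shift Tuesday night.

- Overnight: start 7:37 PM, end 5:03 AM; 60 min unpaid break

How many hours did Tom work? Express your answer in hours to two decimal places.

Overnight: 7:37 PM → midnight = 4 h 23 min; midnight → 5:03 AM = 5 h 3 min; span 9 h 26 min; less 60 min break → 8 h 26 min

8.43 hours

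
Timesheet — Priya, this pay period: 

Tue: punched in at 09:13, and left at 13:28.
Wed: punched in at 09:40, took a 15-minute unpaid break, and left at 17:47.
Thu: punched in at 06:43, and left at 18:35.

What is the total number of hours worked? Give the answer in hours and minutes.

23 h 59 min

Tue: 09:13–13:28 = 4 h 15 min
Wed: 09:40–17:47 = 8 h 7 min; less 15 min break → 7 h 52 min
Thu: 06:43–18:35 = 11 h 52 min
Total: 4 h 15 min + 7 h 52 min + 11 h 52 min = 23 h 59 min.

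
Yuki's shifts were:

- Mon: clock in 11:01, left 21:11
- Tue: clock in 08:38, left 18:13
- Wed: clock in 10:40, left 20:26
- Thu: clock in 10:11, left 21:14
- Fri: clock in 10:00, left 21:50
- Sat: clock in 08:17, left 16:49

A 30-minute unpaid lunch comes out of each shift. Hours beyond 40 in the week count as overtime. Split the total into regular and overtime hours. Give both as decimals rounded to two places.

Regular 40.00 hours, overtime 17.93 hours

Mon: 11:01–21:11 = 10 h 10 min; less 30 min break → 9 h 40 min
Tue: 08:38–18:13 = 9 h 35 min; less 30 min break → 9 h 5 min
Wed: 10:40–20:26 = 9 h 46 min; less 30 min break → 9 h 16 min
Thu: 10:11–21:14 = 11 h 3 min; less 30 min break → 10 h 33 min
Fri: 10:00–21:50 = 11 h 50 min; less 30 min break → 11 h 20 min
Sat: 08:17–16:49 = 8 h 32 min; less 30 min break → 8 h 2 min
Total worked: 57 h 56 min = 57.93 h.
Threshold 40 h → overtime 17 h 56 min, regular 40 h 0 min.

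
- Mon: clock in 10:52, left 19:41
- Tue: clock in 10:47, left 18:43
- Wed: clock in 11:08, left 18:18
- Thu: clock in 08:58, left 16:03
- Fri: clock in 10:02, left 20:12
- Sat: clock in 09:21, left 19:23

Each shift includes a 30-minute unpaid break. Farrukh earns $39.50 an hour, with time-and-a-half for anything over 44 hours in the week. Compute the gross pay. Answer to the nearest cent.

$1986.85

Mon: 10:52–19:41 = 8 h 49 min; less 30 min break → 8 h 19 min
Tue: 10:47–18:43 = 7 h 56 min; less 30 min break → 7 h 26 min
Wed: 11:08–18:18 = 7 h 10 min; less 30 min break → 6 h 40 min
Thu: 08:58–16:03 = 7 h 5 min; less 30 min break → 6 h 35 min
Fri: 10:02–20:12 = 10 h 10 min; less 30 min break → 9 h 40 min
Sat: 09:21–19:23 = 10 h 2 min; less 30 min break → 9 h 32 min
Total worked: 48 h 12 min = 2892 min.
Regular 44 h 0 min = 2640 min at $39.50/h; overtime 4 h 12 min = 252 min at $59.25/h.
Pay = (2640 × $39.50 + 252 × $59.25) ÷ 60 = $1986.85.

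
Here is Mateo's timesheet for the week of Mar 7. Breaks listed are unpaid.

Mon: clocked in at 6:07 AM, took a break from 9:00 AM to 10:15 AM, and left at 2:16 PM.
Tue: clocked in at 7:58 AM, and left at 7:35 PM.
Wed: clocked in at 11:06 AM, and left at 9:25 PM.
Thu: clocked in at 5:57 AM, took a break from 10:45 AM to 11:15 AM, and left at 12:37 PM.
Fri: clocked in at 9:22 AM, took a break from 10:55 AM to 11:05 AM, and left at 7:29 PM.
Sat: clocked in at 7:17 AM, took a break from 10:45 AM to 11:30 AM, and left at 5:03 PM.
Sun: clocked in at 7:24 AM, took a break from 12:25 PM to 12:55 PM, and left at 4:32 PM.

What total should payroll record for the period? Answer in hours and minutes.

62 h 36 min

Mon: 6:07 AM–2:16 PM = 8 h 9 min; less 75 min break → 6 h 54 min
Tue: 7:58 AM–7:35 PM = 11 h 37 min
Wed: 11:06 AM–9:25 PM = 10 h 19 min
Thu: 5:57 AM–12:37 PM = 6 h 40 min; less 30 min break → 6 h 10 min
Fri: 9:22 AM–7:29 PM = 10 h 7 min; less 10 min break → 9 h 57 min
Sat: 7:17 AM–5:03 PM = 9 h 46 min; less 45 min break → 9 h 1 min
Sun: 7:24 AM–4:32 PM = 9 h 8 min; less 30 min break → 8 h 38 min
Total: 6 h 54 min + 11 h 37 min + 10 h 19 min + 6 h 10 min + 9 h 57 min + 9 h 1 min + 8 h 38 min = 62 h 36 min.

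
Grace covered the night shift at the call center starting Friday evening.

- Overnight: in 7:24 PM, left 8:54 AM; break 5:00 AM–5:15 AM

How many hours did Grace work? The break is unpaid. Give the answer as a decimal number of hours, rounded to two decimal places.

Overnight: 7:24 PM → midnight = 4 h 36 min; midnight → 8:54 AM = 8 h 54 min; span 13 h 30 min; less 15 min break → 13 h 15 min

13.25 hours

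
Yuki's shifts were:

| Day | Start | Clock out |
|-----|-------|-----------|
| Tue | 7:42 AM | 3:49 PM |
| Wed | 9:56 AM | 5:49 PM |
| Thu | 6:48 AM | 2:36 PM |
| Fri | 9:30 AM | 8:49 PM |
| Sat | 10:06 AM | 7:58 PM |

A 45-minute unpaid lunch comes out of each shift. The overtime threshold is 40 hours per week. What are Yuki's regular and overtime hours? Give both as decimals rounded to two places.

Regular 40.00 hours, overtime 1.23 hours

Tue: 7:42 AM–3:49 PM = 8 h 7 min; less 45 min break → 7 h 22 min
Wed: 9:56 AM–5:49 PM = 7 h 53 min; less 45 min break → 7 h 8 min
Thu: 6:48 AM–2:36 PM = 7 h 48 min; less 45 min break → 7 h 3 min
Fri: 9:30 AM–8:49 PM = 11 h 19 min; less 45 min break → 10 h 34 min
Sat: 10:06 AM–7:58 PM = 9 h 52 min; less 45 min break → 9 h 7 min
Total worked: 41 h 14 min = 41.23 h.
Threshold 40 h → overtime 1 h 14 min, regular 40 h 0 min.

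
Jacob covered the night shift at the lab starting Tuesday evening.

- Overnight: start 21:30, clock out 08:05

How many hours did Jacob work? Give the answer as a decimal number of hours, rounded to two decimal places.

Overnight: 21:30 → midnight = 2 h 30 min; midnight → 08:05 = 8 h 5 min; span 10 h 35 min

10.58 hours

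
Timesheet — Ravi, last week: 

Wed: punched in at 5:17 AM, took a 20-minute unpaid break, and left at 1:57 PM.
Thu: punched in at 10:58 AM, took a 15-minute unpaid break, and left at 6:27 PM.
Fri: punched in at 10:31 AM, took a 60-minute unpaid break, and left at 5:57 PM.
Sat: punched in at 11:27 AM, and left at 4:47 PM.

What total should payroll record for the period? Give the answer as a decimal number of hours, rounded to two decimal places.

Wed: 5:17 AM–1:57 PM = 8 h 40 min; less 20 min break → 8 h 20 min
Thu: 10:58 AM–6:27 PM = 7 h 29 min; less 15 min break → 7 h 14 min
Fri: 10:31 AM–5:57 PM = 7 h 26 min; less 60 min break → 6 h 26 min
Sat: 11:27 AM–4:47 PM = 5 h 20 min
Total: 8 h 20 min + 7 h 14 min + 6 h 26 min + 5 h 20 min = 27 h 20 min.

27.33 hours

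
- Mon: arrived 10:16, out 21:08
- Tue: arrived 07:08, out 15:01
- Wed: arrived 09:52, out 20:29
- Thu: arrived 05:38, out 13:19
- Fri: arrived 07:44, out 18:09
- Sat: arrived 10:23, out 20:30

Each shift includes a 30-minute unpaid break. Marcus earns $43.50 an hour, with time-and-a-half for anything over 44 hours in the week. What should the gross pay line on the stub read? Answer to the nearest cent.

Mon: 10:16–21:08 = 10 h 52 min; less 30 min break → 10 h 22 min
Tue: 07:08–15:01 = 7 h 53 min; less 30 min break → 7 h 23 min
Wed: 09:52–20:29 = 10 h 37 min; less 30 min break → 10 h 7 min
Thu: 05:38–13:19 = 7 h 41 min; less 30 min break → 7 h 11 min
Fri: 07:44–18:09 = 10 h 25 min; less 30 min break → 9 h 55 min
Sat: 10:23–20:30 = 10 h 7 min; less 30 min break → 9 h 37 min
Total worked: 54 h 35 min = 3275 min.
Regular 44 h 0 min = 2640 min at $43.50/h; overtime 10 h 35 min = 635 min at $65.25/h.
Pay = (2640 × $43.50 + 635 × $65.25) ÷ 60 = $2604.56.

$2604.56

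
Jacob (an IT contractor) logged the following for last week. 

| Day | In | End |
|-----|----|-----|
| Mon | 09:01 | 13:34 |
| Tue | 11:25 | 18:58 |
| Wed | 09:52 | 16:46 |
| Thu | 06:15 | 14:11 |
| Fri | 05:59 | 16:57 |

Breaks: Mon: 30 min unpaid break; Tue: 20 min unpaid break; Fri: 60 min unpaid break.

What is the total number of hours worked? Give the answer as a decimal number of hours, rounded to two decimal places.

Mon: 09:01–13:34 = 4 h 33 min; less 30 min break → 4 h 3 min
Tue: 11:25–18:58 = 7 h 33 min; less 20 min break → 7 h 13 min
Wed: 09:52–16:46 = 6 h 54 min
Thu: 06:15–14:11 = 7 h 56 min
Fri: 05:59–16:57 = 10 h 58 min; less 60 min break → 9 h 58 min
Total: 4 h 3 min + 7 h 13 min + 6 h 54 min + 7 h 56 min + 9 h 58 min = 36 h 4 min.

36.07 hours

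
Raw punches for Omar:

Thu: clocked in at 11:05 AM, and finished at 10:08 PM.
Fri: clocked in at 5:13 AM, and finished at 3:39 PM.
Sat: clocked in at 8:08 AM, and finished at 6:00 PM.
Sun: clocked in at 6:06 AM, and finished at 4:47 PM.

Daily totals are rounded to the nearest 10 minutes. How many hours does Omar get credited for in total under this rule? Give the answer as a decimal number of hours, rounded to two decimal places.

42.00 hours

Thu: 11:05 AM–10:08 PM = 11 h 3 min → rounds to 11 h 0 min
Fri: 5:13 AM–3:39 PM = 10 h 26 min → rounds to 10 h 30 min
Sat: 8:08 AM–6:00 PM = 9 h 52 min → rounds to 9 h 50 min
Sun: 6:06 AM–4:47 PM = 10 h 41 min → rounds to 10 h 40 min
Total credited: 42 h 0 min.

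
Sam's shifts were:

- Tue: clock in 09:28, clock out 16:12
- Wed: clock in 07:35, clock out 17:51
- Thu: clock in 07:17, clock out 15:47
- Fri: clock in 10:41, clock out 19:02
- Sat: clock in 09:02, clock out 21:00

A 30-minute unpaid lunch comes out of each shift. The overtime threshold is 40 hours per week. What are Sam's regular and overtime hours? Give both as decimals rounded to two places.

Regular 40.00 hours, overtime 3.32 hours

Tue: 09:28–16:12 = 6 h 44 min; less 30 min break → 6 h 14 min
Wed: 07:35–17:51 = 10 h 16 min; less 30 min break → 9 h 46 min
Thu: 07:17–15:47 = 8 h 30 min; less 30 min break → 8 h 0 min
Fri: 10:41–19:02 = 8 h 21 min; less 30 min break → 7 h 51 min
Sat: 09:02–21:00 = 11 h 58 min; less 30 min break → 11 h 28 min
Total worked: 43 h 19 min = 43.32 h.
Threshold 40 h → overtime 3 h 19 min, regular 40 h 0 min.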